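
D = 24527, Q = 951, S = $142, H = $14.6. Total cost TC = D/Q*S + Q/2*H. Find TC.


TC = 24527/951 * 142 + 951/2 * 14.6

$10604.59


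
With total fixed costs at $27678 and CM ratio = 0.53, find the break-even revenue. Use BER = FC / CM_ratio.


Formula: BER = Fixed Costs / Contribution Margin Ratio
BER = $27678 / 0.53
BER = $52222.64 (to the nearest cent)

$52222.64


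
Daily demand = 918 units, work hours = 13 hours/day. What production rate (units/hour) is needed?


Formula: Production Rate = Daily Demand / Available Hours
Rate = 918 units/day / 13 hours/day
Rate = 70.6 units/hour

70.6 units/hour


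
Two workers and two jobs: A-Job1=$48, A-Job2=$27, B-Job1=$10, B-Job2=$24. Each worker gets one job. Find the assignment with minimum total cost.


Option 1: A->1 + B->2 = $48 + $24 = $72
Option 2: A->2 + B->1 = $27 + $10 = $37
Min cost = min($72, $37) = $37

$37


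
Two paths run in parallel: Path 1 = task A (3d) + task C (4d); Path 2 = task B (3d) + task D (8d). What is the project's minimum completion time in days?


Path 1 = 3 + 4 = 7 days
Path 2 = 3 + 8 = 11 days
Duration = max(7, 11) = 11 days

11 days


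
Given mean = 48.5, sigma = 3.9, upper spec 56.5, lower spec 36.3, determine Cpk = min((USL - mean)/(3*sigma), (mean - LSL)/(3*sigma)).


Cpu = (56.5 - 48.5) / (3 * 3.9) = 0.68
Cpl = (48.5 - 36.3) / (3 * 3.9) = 1.04
Cpk = min(0.68, 1.04) = 0.68

0.68


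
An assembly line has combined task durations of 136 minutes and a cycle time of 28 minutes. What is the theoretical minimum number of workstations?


Formula: N_min = ceil(Sum of Task Times / Cycle Time)
N_min = ceil(136 min / 28 min) = ceil(4.8571)
N_min = 5 stations

5


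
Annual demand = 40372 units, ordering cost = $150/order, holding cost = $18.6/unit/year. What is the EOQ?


Formula: EOQ = sqrt(2 * D * S / H)
Numerator: 2 * 40372 * 150 = 12111600
2DS/H = 12111600 / 18.6 = 651161.3
EOQ = sqrt(651161.3) = 806.9 units

806.9 units


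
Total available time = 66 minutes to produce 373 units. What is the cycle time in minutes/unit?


Formula: CT = Available Time / Number of Units
CT = 66 min / 373 units
CT = 0.18 min/unit

0.18 min/unit


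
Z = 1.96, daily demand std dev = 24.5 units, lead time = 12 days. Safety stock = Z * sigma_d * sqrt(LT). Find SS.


Formula: SS = z * sigma_d * sqrt(LT)
sqrt(LT) = sqrt(12) = 3.4641
SS = 1.96 * 24.5 * 3.4641
SS = 166.3 units

166.3 units


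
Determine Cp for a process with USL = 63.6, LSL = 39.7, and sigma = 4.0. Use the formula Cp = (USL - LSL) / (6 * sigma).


Cp = (63.6 - 39.7) / (6 * 4.0)

1.0


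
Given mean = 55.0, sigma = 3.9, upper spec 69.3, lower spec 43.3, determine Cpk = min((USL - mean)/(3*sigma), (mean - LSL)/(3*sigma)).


Cpu = (69.3 - 55.0) / (3 * 3.9) = 1.22
Cpl = (55.0 - 43.3) / (3 * 3.9) = 1.0
Cpk = min(1.22, 1.0) = 1.0

1.0


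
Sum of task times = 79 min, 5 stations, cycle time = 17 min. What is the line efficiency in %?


Formula: Efficiency = Sum of Task Times / (N_stations * CT) * 100
Total station capacity = 5 stations * 17 min = 85 min
Efficiency = 79 / 85 * 100 = 92.9%

92.9%


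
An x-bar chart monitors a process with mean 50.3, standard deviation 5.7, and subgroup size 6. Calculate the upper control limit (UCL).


UCL = 50.3 + 3 * 5.7 / sqrt(6)

57.28


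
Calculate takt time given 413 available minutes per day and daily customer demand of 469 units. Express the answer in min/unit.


Formula: Takt Time = Available Production Time / Customer Demand
Takt = 413 min/day / 469 units/day
Takt = 0.88 min/unit

0.88 min/unit


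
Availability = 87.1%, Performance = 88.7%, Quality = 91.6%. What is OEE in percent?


Formula: OEE = Availability * Performance * Quality / 10000
A * P = 87.1% * 88.7% / 100 = 77.26%
OEE = 77.26% * 91.6% / 100 = 70.8%

70.8%


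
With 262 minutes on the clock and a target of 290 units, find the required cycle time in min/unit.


Formula: CT = Available Time / Number of Units
CT = 262 min / 290 units
CT = 0.9 min/unit

0.9 min/unit


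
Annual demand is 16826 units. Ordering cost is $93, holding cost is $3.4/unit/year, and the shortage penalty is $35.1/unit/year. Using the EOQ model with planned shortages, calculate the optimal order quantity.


Formula: EOQ* = sqrt(2DS/H) * sqrt((H+P)/P)
Base EOQ = sqrt(2*16826*93/3.4) = 959.42 units
Correction = sqrt((3.4+35.1)/35.1) = 1.04731
EOQ* = 959.42 * 1.04731 = 1004.8 units

1004.8 units


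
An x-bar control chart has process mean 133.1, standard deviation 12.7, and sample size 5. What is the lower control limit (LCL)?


LCL = 133.1 - 3 * 12.7 / sqrt(5)

116.06


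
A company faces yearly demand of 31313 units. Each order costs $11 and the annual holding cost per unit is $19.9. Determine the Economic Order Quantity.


Formula: EOQ = sqrt(2 * D * S / H)
Numerator: 2 * 31313 * 11 = 688886
2DS/H = 688886 / 19.9 = 34617.4
EOQ = sqrt(34617.4) = 186.1 units

186.1 units


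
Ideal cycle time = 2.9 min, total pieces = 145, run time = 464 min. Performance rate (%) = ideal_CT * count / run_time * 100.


Formula: Performance = (Ideal CT * Total Count) / Run Time * 100
Ideal output time = 2.9 * 145 = 420.5 min
Performance = 420.5 / 464 * 100 = 90.6%

90.6%


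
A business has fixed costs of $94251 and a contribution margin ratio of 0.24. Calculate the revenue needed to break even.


Formula: BER = Fixed Costs / Contribution Margin Ratio
BER = $94251 / 0.24
BER = $392712.50 (to the nearest cent)

$392712.50


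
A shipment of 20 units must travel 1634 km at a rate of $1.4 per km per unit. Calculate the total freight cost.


TC = dist * cost * units = 1634 * 1.4 * 20 = $45752.00

$45752.00


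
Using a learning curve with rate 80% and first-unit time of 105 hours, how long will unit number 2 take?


Formula: T_n = T_1 * (learning_rate)^(log2(n)) where learning_rate = rate/100
Doublings = log2(2) = 1
T_n = 105 * 0.8^1
T_n = 105 * 0.8 = 84.0 hours

84.0 hours


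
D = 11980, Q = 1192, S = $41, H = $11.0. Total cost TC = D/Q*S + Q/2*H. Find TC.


TC = 11980/1192 * 41 + 1192/2 * 11.0

$6968.06


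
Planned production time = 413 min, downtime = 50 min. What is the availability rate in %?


Formula: Availability = (Planned Time - Downtime) / Planned Time * 100
Uptime = 413 - 50 = 363 min
Availability = 363 / 413 * 100 = 87.9%

87.9%


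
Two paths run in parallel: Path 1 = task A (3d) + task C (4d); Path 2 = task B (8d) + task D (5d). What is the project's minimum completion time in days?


Path 1 = 3 + 4 = 7 days
Path 2 = 8 + 5 = 13 days
Duration = max(7, 13) = 13 days

13 days


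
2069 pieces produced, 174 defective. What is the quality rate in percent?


Formula: Quality Rate = Good Pieces / Total Pieces * 100
Good pieces = 2069 - 174 = 1895
QR = 1895 / 2069 * 100 = 91.6%

91.6%


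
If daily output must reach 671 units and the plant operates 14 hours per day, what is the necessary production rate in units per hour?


Formula: Production Rate = Daily Demand / Available Hours
Rate = 671 units/day / 14 hours/day
Rate = 47.9 units/hour

47.9 units/hour


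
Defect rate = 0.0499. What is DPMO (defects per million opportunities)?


DPMO = defect_rate * 1000000 = 0.0499 * 1000000

49900


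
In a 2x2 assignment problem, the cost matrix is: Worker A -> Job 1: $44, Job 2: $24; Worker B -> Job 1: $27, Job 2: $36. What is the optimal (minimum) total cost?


Option 1: A->1 + B->2 = $44 + $36 = $80
Option 2: A->2 + B->1 = $24 + $27 = $51
Min cost = min($80, $51) = $51

$51


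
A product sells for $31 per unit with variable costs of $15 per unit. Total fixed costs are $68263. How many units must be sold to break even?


Formula: BEQ = Fixed Costs / (Price - Variable Cost)
Contribution margin = $31 - $15 = $16/unit
BEQ = ceil($68263 / $16/unit) = ceil(4266.44) = 4267 units

4267 units


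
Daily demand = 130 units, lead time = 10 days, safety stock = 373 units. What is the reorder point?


Formula: ROP = (Daily Demand * Lead Time) + Safety Stock
Demand during lead time = 130 * 10 = 1300 units
ROP = 1300 + 373 = 1673 units

1673 units


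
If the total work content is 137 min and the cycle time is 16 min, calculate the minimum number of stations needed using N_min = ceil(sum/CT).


Formula: N_min = ceil(Sum of Task Times / Cycle Time)
N_min = ceil(137 min / 16 min) = ceil(8.5625)
N_min = 9 stations

9


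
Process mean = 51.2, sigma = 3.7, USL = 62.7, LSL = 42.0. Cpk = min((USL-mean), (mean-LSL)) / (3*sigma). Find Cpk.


Cpu = (62.7 - 51.2) / (3 * 3.7) = 1.04
Cpl = (51.2 - 42.0) / (3 * 3.7) = 0.83
Cpk = min(1.04, 0.83) = 0.83

0.83


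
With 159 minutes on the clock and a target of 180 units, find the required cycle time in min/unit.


Formula: CT = Available Time / Number of Units
CT = 159 min / 180 units
CT = 0.88 min/unit

0.88 min/unit


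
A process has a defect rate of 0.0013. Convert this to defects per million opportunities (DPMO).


DPMO = defect_rate * 1000000 = 0.0013 * 1000000

1300


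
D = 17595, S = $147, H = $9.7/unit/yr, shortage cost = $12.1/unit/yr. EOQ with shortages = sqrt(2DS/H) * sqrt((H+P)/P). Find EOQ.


Formula: EOQ* = sqrt(2DS/H) * sqrt((H+P)/P)
Base EOQ = sqrt(2*17595*147/9.7) = 730.27 units
Correction = sqrt((9.7+12.1)/12.1) = 1.34226
EOQ* = 730.27 * 1.34226 = 980.2 units

980.2 units


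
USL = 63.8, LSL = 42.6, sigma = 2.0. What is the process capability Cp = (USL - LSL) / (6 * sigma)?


Cp = (63.8 - 42.6) / (6 * 2.0)

1.77


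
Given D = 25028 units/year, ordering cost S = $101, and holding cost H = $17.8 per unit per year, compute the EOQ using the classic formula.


Formula: EOQ = sqrt(2 * D * S / H)
Numerator: 2 * 25028 * 101 = 5055656
2DS/H = 5055656 / 17.8 = 284025.6
EOQ = sqrt(284025.6) = 532.9 units

532.9 units


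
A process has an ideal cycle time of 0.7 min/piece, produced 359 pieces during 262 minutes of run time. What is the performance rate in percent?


Formula: Performance = (Ideal CT * Total Count) / Run Time * 100
Ideal output time = 0.7 * 359 = 251.3 min
Performance = 251.3 / 262 * 100 = 95.9%

95.9%


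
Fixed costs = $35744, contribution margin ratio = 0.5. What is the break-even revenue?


Formula: BER = Fixed Costs / Contribution Margin Ratio
BER = $35744 / 0.5
BER = $71488.00 (to the nearest cent)

$71488.00


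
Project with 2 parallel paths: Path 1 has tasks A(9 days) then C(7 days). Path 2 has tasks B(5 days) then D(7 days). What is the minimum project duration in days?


Path 1 = 9 + 7 = 16 days
Path 2 = 5 + 7 = 12 days
Duration = max(16, 12) = 16 days

16 days


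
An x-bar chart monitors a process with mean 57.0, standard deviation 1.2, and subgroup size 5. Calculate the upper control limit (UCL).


UCL = 57.0 + 3 * 1.2 / sqrt(5)

58.61


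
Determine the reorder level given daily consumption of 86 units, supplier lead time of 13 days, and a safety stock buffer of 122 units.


Formula: ROP = (Daily Demand * Lead Time) + Safety Stock
Demand during lead time = 86 * 13 = 1118 units
ROP = 1118 + 122 = 1240 units

1240 units


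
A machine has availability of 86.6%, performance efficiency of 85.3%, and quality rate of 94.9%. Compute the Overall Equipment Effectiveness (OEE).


Formula: OEE = Availability * Performance * Quality / 10000
A * P = 86.6% * 85.3% / 100 = 73.87%
OEE = 73.87% * 94.9% / 100 = 70.1%

70.1%


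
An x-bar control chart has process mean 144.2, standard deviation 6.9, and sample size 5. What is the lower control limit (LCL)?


LCL = 144.2 - 3 * 6.9 / sqrt(5)

134.94


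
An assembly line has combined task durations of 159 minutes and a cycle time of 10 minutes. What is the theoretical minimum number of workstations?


Formula: N_min = ceil(Sum of Task Times / Cycle Time)
N_min = ceil(159 min / 10 min) = ceil(15.9)
N_min = 16 stations

16


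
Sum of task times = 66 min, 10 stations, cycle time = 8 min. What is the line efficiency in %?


Formula: Efficiency = Sum of Task Times / (N_stations * CT) * 100
Total station capacity = 10 stations * 8 min = 80 min
Efficiency = 66 / 80 * 100 = 82.5%

82.5%


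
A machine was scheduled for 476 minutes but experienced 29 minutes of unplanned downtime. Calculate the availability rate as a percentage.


Formula: Availability = (Planned Time - Downtime) / Planned Time * 100
Uptime = 476 - 29 = 447 min
Availability = 447 / 476 * 100 = 93.9%

93.9%


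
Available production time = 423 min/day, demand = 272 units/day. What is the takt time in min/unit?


Formula: Takt Time = Available Production Time / Customer Demand
Takt = 423 min/day / 272 units/day
Takt = 1.56 min/unit

1.56 min/unit


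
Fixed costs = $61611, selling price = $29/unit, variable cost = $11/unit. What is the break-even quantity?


Formula: BEQ = Fixed Costs / (Price - Variable Cost)
Contribution margin = $29 - $11 = $18/unit
BEQ = ceil($61611 / $18/unit) = ceil(3422.83) = 3423 units

3423 units


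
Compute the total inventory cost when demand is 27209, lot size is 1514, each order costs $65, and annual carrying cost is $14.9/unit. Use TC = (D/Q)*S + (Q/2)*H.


TC = 27209/1514 * 65 + 1514/2 * 14.9

$12447.45


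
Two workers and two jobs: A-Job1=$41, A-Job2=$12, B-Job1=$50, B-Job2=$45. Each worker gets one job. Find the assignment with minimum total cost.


Option 1: A->1 + B->2 = $41 + $45 = $86
Option 2: A->2 + B->1 = $12 + $50 = $62
Min cost = min($86, $62) = $62

$62


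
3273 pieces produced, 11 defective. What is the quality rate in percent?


Formula: Quality Rate = Good Pieces / Total Pieces * 100
Good pieces = 3273 - 11 = 3262
QR = 3262 / 3273 * 100 = 99.7%

99.7%


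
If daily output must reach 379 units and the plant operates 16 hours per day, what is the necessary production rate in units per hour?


Formula: Production Rate = Daily Demand / Available Hours
Rate = 379 units/day / 16 hours/day
Rate = 23.7 units/hour

23.7 units/hour


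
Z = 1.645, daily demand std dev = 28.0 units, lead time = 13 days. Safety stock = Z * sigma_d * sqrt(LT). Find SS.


Formula: SS = z * sigma_d * sqrt(LT)
sqrt(LT) = sqrt(13) = 3.6056
SS = 1.645 * 28.0 * 3.6056
SS = 166.1 units

166.1 units


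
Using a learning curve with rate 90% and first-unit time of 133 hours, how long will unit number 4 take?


Formula: T_n = T_1 * (learning_rate)^(log2(n)) where learning_rate = rate/100
Doublings = log2(4) = 2
T_n = 133 * 0.9^2
T_n = 133 * 0.81 = 107.7 hours

107.7 hours


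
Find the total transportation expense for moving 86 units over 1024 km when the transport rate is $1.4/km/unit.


TC = dist * cost * units = 1024 * 1.4 * 86 = $123289.60

$123289.60


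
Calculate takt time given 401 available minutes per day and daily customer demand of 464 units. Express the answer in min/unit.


Formula: Takt Time = Available Production Time / Customer Demand
Takt = 401 min/day / 464 units/day
Takt = 0.86 min/unit

0.86 min/unit


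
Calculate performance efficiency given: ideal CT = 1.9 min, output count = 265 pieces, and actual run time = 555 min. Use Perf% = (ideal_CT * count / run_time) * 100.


Formula: Performance = (Ideal CT * Total Count) / Run Time * 100
Ideal output time = 1.9 * 265 = 503.5 min
Performance = 503.5 / 555 * 100 = 90.7%

90.7%


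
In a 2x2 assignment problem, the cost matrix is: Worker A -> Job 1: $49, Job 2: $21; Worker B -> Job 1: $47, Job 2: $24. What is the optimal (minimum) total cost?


Option 1: A->1 + B->2 = $49 + $24 = $73
Option 2: A->2 + B->1 = $21 + $47 = $68
Min cost = min($73, $68) = $68

$68


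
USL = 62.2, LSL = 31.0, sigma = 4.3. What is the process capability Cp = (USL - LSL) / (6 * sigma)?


Cp = (62.2 - 31.0) / (6 * 4.3)

1.21


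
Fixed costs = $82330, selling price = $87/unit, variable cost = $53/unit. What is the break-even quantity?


Formula: BEQ = Fixed Costs / (Price - Variable Cost)
Contribution margin = $87 - $53 = $34/unit
BEQ = ceil($82330 / $34/unit) = ceil(2421.47) = 2422 units

2422 units


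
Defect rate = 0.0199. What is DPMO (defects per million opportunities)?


DPMO = defect_rate * 1000000 = 0.0199 * 1000000

19900


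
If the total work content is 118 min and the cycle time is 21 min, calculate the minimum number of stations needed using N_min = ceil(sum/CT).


Formula: N_min = ceil(Sum of Task Times / Cycle Time)
N_min = ceil(118 min / 21 min) = ceil(5.619)
N_min = 6 stations

6


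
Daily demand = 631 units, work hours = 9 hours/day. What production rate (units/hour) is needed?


Formula: Production Rate = Daily Demand / Available Hours
Rate = 631 units/day / 9 hours/day
Rate = 70.1 units/hour

70.1 units/hour


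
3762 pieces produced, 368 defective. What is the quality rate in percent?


Formula: Quality Rate = Good Pieces / Total Pieces * 100
Good pieces = 3762 - 368 = 3394
QR = 3394 / 3762 * 100 = 90.2%

90.2%


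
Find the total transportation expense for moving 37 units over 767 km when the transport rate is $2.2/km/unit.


TC = dist * cost * units = 767 * 2.2 * 37 = $62433.80

$62433.80


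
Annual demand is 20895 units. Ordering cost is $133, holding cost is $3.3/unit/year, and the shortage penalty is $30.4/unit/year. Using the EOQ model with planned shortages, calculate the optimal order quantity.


Formula: EOQ* = sqrt(2DS/H) * sqrt((H+P)/P)
Base EOQ = sqrt(2*20895*133/3.3) = 1297.79 units
Correction = sqrt((3.3+30.4)/30.4) = 1.05288
EOQ* = 1297.79 * 1.05288 = 1366.4 units

1366.4 units


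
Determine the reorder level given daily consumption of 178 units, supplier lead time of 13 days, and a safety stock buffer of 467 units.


Formula: ROP = (Daily Demand * Lead Time) + Safety Stock
Demand during lead time = 178 * 13 = 2314 units
ROP = 2314 + 467 = 2781 units

2781 units


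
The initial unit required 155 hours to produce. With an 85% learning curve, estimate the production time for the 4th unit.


Formula: T_n = T_1 * (learning_rate)^(log2(n)) where learning_rate = rate/100
Doublings = log2(4) = 2
T_n = 155 * 0.85^2
T_n = 155 * 0.7225 = 112.0 hours

112.0 hours


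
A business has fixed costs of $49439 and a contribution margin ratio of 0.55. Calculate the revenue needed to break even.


Formula: BER = Fixed Costs / Contribution Margin Ratio
BER = $49439 / 0.55
BER = $89889.09 (to the nearest cent)

$89889.09


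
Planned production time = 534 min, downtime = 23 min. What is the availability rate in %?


Formula: Availability = (Planned Time - Downtime) / Planned Time * 100
Uptime = 534 - 23 = 511 min
Availability = 511 / 534 * 100 = 95.7%

95.7%


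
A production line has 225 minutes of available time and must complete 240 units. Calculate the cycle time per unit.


Formula: CT = Available Time / Number of Units
CT = 225 min / 240 units
CT = 0.94 min/unit

0.94 min/unit


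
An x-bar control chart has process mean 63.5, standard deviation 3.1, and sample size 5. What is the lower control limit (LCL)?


LCL = 63.5 - 3 * 3.1 / sqrt(5)

59.34


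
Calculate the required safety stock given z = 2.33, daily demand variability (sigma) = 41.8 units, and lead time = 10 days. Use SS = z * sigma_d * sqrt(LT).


Formula: SS = z * sigma_d * sqrt(LT)
sqrt(LT) = sqrt(10) = 3.1623
SS = 2.33 * 41.8 * 3.1623
SS = 308.0 units

308.0 units


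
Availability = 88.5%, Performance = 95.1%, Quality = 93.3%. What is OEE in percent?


Formula: OEE = Availability * Performance * Quality / 10000
A * P = 88.5% * 95.1% / 100 = 84.16%
OEE = 84.16% * 93.3% / 100 = 78.5%

78.5%


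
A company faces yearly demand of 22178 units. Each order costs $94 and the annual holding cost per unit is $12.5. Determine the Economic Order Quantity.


Formula: EOQ = sqrt(2 * D * S / H)
Numerator: 2 * 22178 * 94 = 4169464
2DS/H = 4169464 / 12.5 = 333557.1
EOQ = sqrt(333557.1) = 577.5 units

577.5 units


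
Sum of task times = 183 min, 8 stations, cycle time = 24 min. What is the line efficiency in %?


Formula: Efficiency = Sum of Task Times / (N_stations * CT) * 100
Total station capacity = 8 stations * 24 min = 192 min
Efficiency = 183 / 192 * 100 = 95.3%

95.3%


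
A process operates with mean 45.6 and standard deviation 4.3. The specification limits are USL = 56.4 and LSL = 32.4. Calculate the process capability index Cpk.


Cpu = (56.4 - 45.6) / (3 * 4.3) = 0.84
Cpl = (45.6 - 32.4) / (3 * 4.3) = 1.02
Cpk = min(0.84, 1.02) = 0.84

0.84


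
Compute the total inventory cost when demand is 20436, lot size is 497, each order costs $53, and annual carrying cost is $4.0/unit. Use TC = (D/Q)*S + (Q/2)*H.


TC = 20436/497 * 53 + 497/2 * 4.0

$3173.29


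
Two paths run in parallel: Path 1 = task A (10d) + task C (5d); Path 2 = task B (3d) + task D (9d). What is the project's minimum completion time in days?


Path 1 = 10 + 5 = 15 days
Path 2 = 3 + 9 = 12 days
Duration = max(15, 12) = 15 days

15 days


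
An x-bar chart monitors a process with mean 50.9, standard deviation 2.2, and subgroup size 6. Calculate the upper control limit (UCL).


UCL = 50.9 + 3 * 2.2 / sqrt(6)

53.59


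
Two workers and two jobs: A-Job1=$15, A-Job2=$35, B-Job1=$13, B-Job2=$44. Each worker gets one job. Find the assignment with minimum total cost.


Option 1: A->1 + B->2 = $15 + $44 = $59
Option 2: A->2 + B->1 = $35 + $13 = $48
Min cost = min($59, $48) = $48

$48


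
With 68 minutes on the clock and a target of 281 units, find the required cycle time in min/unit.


Formula: CT = Available Time / Number of Units
CT = 68 min / 281 units
CT = 0.24 min/unit

0.24 min/unit


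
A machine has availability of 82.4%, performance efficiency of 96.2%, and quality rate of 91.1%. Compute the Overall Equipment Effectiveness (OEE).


Formula: OEE = Availability * Performance * Quality / 10000
A * P = 82.4% * 96.2% / 100 = 79.27%
OEE = 79.27% * 91.1% / 100 = 72.2%

72.2%


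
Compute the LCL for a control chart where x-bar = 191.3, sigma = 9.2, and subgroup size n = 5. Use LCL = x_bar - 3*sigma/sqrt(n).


LCL = 191.3 - 3 * 9.2 / sqrt(5)

178.96


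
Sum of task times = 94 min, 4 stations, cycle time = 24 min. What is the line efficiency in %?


Formula: Efficiency = Sum of Task Times / (N_stations * CT) * 100
Total station capacity = 4 stations * 24 min = 96 min
Efficiency = 94 / 96 * 100 = 97.9%

97.9%


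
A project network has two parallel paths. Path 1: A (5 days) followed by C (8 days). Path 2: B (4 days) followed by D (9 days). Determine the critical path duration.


Path 1 = 5 + 8 = 13 days
Path 2 = 4 + 9 = 13 days
Duration = max(13, 13) = 13 days

13 days


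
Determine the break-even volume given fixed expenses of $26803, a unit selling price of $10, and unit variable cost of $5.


Formula: BEQ = Fixed Costs / (Price - Variable Cost)
Contribution margin = $10 - $5 = $5/unit
BEQ = ceil($26803 / $5/unit) = ceil(5360.6) = 5361 units

5361 units


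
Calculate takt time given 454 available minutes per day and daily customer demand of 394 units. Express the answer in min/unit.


Formula: Takt Time = Available Production Time / Customer Demand
Takt = 454 min/day / 394 units/day
Takt = 1.15 min/unit

1.15 min/unit


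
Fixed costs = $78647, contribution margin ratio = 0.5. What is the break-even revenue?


Formula: BER = Fixed Costs / Contribution Margin Ratio
BER = $78647 / 0.5
BER = $157294.00 (to the nearest cent)

$157294.00


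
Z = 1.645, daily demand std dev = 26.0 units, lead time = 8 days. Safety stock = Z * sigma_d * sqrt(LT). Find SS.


Formula: SS = z * sigma_d * sqrt(LT)
sqrt(LT) = sqrt(8) = 2.8284
SS = 1.645 * 26.0 * 2.8284
SS = 121.0 units

121.0 units


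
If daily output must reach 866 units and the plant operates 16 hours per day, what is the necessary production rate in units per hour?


Formula: Production Rate = Daily Demand / Available Hours
Rate = 866 units/day / 16 hours/day
Rate = 54.1 units/hour

54.1 units/hour


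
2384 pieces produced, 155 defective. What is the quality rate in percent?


Formula: Quality Rate = Good Pieces / Total Pieces * 100
Good pieces = 2384 - 155 = 2229
QR = 2229 / 2384 * 100 = 93.5%

93.5%


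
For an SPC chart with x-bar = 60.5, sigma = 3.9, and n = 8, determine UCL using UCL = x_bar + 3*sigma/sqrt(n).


UCL = 60.5 + 3 * 3.9 / sqrt(8)

64.64


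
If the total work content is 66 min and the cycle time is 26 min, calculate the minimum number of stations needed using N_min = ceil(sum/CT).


Formula: N_min = ceil(Sum of Task Times / Cycle Time)
N_min = ceil(66 min / 26 min) = ceil(2.5385)
N_min = 3 stations

3


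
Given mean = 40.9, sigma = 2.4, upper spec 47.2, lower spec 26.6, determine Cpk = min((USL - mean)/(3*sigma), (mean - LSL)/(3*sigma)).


Cpu = (47.2 - 40.9) / (3 * 2.4) = 0.88
Cpl = (40.9 - 26.6) / (3 * 2.4) = 1.99
Cpk = min(0.88, 1.99) = 0.88

0.88


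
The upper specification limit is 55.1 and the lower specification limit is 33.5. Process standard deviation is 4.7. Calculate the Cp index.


Cp = (55.1 - 33.5) / (6 * 4.7)

0.77


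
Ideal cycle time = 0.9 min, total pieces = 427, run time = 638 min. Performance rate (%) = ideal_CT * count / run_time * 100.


Formula: Performance = (Ideal CT * Total Count) / Run Time * 100
Ideal output time = 0.9 * 427 = 384.3 min
Performance = 384.3 / 638 * 100 = 60.2%

60.2%


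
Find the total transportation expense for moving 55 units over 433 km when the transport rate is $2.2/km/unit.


TC = dist * cost * units = 433 * 2.2 * 55 = $52393.00

$52393.00


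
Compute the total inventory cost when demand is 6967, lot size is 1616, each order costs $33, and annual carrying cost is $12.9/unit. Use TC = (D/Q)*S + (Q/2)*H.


TC = 6967/1616 * 33 + 1616/2 * 12.9

$10565.47


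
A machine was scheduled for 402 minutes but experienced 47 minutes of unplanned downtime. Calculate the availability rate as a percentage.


Formula: Availability = (Planned Time - Downtime) / Planned Time * 100
Uptime = 402 - 47 = 355 min
Availability = 355 / 402 * 100 = 88.3%

88.3%


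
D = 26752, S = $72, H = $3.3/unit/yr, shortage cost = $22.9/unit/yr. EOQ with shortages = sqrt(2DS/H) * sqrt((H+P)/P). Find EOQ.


Formula: EOQ* = sqrt(2DS/H) * sqrt((H+P)/P)
Base EOQ = sqrt(2*26752*72/3.3) = 1080.44 units
Correction = sqrt((3.3+22.9)/22.9) = 1.06963
EOQ* = 1080.44 * 1.06963 = 1155.7 units

1155.7 units


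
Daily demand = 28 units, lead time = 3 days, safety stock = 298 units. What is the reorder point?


Formula: ROP = (Daily Demand * Lead Time) + Safety Stock
Demand during lead time = 28 * 3 = 84 units
ROP = 84 + 298 = 382 units

382 units


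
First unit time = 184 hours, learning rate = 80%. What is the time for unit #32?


Formula: T_n = T_1 * (learning_rate)^(log2(n)) where learning_rate = rate/100
Doublings = log2(32) = 5
T_n = 184 * 0.8^5
T_n = 184 * 0.3277 = 60.3 hours

60.3 hours


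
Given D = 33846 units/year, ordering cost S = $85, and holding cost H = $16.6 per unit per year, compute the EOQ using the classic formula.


Formula: EOQ = sqrt(2 * D * S / H)
Numerator: 2 * 33846 * 85 = 5753820
2DS/H = 5753820 / 16.6 = 346615.7
EOQ = sqrt(346615.7) = 588.7 units

588.7 units


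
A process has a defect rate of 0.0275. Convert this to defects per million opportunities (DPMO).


DPMO = defect_rate * 1000000 = 0.0275 * 1000000

27500


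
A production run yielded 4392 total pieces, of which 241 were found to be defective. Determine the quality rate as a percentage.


Formula: Quality Rate = Good Pieces / Total Pieces * 100
Good pieces = 4392 - 241 = 4151
QR = 4151 / 4392 * 100 = 94.5%

94.5%


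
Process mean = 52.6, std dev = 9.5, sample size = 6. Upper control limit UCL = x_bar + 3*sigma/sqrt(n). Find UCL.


UCL = 52.6 + 3 * 9.5 / sqrt(6)

64.24


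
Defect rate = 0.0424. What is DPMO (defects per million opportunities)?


DPMO = defect_rate * 1000000 = 0.0424 * 1000000

42400


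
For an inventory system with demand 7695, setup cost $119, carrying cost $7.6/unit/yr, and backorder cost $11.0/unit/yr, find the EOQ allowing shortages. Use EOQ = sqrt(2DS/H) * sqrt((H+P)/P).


Formula: EOQ* = sqrt(2DS/H) * sqrt((H+P)/P)
Base EOQ = sqrt(2*7695*119/7.6) = 490.89 units
Correction = sqrt((7.6+11.0)/11.0) = 1.30035
EOQ* = 490.89 * 1.30035 = 638.3 units

638.3 units


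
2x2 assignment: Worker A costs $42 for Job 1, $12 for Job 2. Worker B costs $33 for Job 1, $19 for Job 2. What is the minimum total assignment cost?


Option 1: A->1 + B->2 = $42 + $19 = $61
Option 2: A->2 + B->1 = $12 + $33 = $45
Min cost = min($61, $45) = $45

$45


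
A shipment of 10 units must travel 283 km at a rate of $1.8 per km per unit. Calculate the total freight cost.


TC = dist * cost * units = 283 * 1.8 * 10 = $5094.00

$5094.00


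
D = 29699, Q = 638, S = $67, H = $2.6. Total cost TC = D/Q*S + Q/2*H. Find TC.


TC = 29699/638 * 67 + 638/2 * 2.6

$3948.26


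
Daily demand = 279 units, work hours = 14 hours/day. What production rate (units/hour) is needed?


Formula: Production Rate = Daily Demand / Available Hours
Rate = 279 units/day / 14 hours/day
Rate = 19.9 units/hour

19.9 units/hour


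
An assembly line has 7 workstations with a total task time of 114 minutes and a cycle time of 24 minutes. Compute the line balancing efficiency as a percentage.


Formula: Efficiency = Sum of Task Times / (N_stations * CT) * 100
Total station capacity = 7 stations * 24 min = 168 min
Efficiency = 114 / 168 * 100 = 67.9%

67.9%


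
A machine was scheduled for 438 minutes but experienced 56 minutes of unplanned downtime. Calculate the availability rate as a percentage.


Formula: Availability = (Planned Time - Downtime) / Planned Time * 100
Uptime = 438 - 56 = 382 min
Availability = 382 / 438 * 100 = 87.2%

87.2%


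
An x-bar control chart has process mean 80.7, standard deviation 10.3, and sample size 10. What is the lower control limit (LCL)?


LCL = 80.7 - 3 * 10.3 / sqrt(10)

70.93


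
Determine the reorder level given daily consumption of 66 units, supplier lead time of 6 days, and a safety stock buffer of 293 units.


Formula: ROP = (Daily Demand * Lead Time) + Safety Stock
Demand during lead time = 66 * 6 = 396 units
ROP = 396 + 293 = 689 units

689 units


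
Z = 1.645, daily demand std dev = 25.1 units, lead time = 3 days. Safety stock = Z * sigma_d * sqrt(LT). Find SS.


Formula: SS = z * sigma_d * sqrt(LT)
sqrt(LT) = sqrt(3) = 1.7321
SS = 1.645 * 25.1 * 1.7321
SS = 71.5 units

71.5 units


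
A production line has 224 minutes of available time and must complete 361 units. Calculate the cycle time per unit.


Formula: CT = Available Time / Number of Units
CT = 224 min / 361 units
CT = 0.62 min/unit

0.62 min/unit


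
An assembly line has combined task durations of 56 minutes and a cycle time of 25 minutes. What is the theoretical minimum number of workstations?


Formula: N_min = ceil(Sum of Task Times / Cycle Time)
N_min = ceil(56 min / 25 min) = ceil(2.24)
N_min = 3 stations

3


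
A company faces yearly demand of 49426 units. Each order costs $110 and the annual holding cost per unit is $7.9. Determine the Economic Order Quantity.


Formula: EOQ = sqrt(2 * D * S / H)
Numerator: 2 * 49426 * 110 = 10873720
2DS/H = 10873720 / 7.9 = 1376420.3
EOQ = sqrt(1376420.3) = 1173.2 units

1173.2 units


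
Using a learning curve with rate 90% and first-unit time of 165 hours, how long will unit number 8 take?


Formula: T_n = T_1 * (learning_rate)^(log2(n)) where learning_rate = rate/100
Doublings = log2(8) = 3
T_n = 165 * 0.9^3
T_n = 165 * 0.729 = 120.3 hours

120.3 hours


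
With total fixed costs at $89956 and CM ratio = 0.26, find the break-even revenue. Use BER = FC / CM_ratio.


Formula: BER = Fixed Costs / Contribution Margin Ratio
BER = $89956 / 0.26
BER = $345984.62 (to the nearest cent)

$345984.62


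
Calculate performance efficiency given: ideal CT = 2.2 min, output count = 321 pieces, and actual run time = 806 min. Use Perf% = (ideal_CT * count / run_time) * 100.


Formula: Performance = (Ideal CT * Total Count) / Run Time * 100
Ideal output time = 2.2 * 321 = 706.2 min
Performance = 706.2 / 806 * 100 = 87.6%

87.6%


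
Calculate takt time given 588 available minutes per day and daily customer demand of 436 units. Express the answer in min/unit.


Formula: Takt Time = Available Production Time / Customer Demand
Takt = 588 min/day / 436 units/day
Takt = 1.35 min/unit

1.35 min/unit


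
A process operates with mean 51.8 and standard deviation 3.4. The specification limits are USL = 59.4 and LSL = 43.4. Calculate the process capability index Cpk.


Cpu = (59.4 - 51.8) / (3 * 3.4) = 0.75
Cpl = (51.8 - 43.4) / (3 * 3.4) = 0.82
Cpk = min(0.75, 0.82) = 0.75

0.75


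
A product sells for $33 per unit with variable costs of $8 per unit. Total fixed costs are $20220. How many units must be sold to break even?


Formula: BEQ = Fixed Costs / (Price - Variable Cost)
Contribution margin = $33 - $8 = $25/unit
BEQ = ceil($20220 / $25/unit) = ceil(808.8) = 809 units

809 units


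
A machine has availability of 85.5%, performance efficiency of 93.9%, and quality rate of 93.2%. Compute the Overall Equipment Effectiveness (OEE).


Formula: OEE = Availability * Performance * Quality / 10000
A * P = 85.5% * 93.9% / 100 = 80.28%
OEE = 80.28% * 93.2% / 100 = 74.8%

74.8%


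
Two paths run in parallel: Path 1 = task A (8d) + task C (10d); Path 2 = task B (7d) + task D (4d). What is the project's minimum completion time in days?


Path 1 = 8 + 10 = 18 days
Path 2 = 7 + 4 = 11 days
Duration = max(18, 11) = 18 days

18 days


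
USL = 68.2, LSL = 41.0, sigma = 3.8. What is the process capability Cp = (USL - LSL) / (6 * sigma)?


Cp = (68.2 - 41.0) / (6 * 3.8)

1.19


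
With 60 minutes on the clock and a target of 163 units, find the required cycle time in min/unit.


Formula: CT = Available Time / Number of Units
CT = 60 min / 163 units
CT = 0.37 min/unit

0.37 min/unit


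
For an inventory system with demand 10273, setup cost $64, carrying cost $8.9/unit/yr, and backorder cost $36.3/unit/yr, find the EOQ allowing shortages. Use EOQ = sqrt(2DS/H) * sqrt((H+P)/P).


Formula: EOQ* = sqrt(2DS/H) * sqrt((H+P)/P)
Base EOQ = sqrt(2*10273*64/8.9) = 384.38 units
Correction = sqrt((8.9+36.3)/36.3) = 1.11588
EOQ* = 384.38 * 1.11588 = 428.9 units

428.9 units


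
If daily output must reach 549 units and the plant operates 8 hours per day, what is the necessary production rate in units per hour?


Formula: Production Rate = Daily Demand / Available Hours
Rate = 549 units/day / 8 hours/day
Rate = 68.6 units/hour

68.6 units/hour


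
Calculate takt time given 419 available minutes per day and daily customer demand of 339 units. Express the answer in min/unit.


Formula: Takt Time = Available Production Time / Customer Demand
Takt = 419 min/day / 339 units/day
Takt = 1.24 min/unit

1.24 min/unit


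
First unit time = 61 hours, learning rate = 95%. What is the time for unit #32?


Formula: T_n = T_1 * (learning_rate)^(log2(n)) where learning_rate = rate/100
Doublings = log2(32) = 5
T_n = 61 * 0.95^5
T_n = 61 * 0.7738 = 47.2 hours

47.2 hours


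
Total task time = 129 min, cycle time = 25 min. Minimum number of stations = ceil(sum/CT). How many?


Formula: N_min = ceil(Sum of Task Times / Cycle Time)
N_min = ceil(129 min / 25 min) = ceil(5.16)
N_min = 6 stations

6


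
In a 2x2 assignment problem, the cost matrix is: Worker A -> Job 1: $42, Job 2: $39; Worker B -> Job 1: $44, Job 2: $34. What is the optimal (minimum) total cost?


Option 1: A->1 + B->2 = $42 + $34 = $76
Option 2: A->2 + B->1 = $39 + $44 = $83
Min cost = min($76, $83) = $76

$76


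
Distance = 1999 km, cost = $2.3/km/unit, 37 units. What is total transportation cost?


TC = dist * cost * units = 1999 * 2.3 * 37 = $170114.90

$170114.90


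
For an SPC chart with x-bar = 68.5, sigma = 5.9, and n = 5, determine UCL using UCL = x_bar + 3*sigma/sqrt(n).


UCL = 68.5 + 3 * 5.9 / sqrt(5)

76.42


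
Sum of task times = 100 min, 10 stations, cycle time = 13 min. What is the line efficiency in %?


Formula: Efficiency = Sum of Task Times / (N_stations * CT) * 100
Total station capacity = 10 stations * 13 min = 130 min
Efficiency = 100 / 130 * 100 = 76.9%

76.9%


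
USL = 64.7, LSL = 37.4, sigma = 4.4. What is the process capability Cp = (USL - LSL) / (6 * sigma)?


Cp = (64.7 - 37.4) / (6 * 4.4)

1.03


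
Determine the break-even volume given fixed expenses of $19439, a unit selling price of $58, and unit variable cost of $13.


Formula: BEQ = Fixed Costs / (Price - Variable Cost)
Contribution margin = $58 - $13 = $45/unit
BEQ = ceil($19439 / $45/unit) = ceil(431.98) = 432 units

432 units


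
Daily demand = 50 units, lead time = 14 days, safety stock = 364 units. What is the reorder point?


Formula: ROP = (Daily Demand * Lead Time) + Safety Stock
Demand during lead time = 50 * 14 = 700 units
ROP = 700 + 364 = 1064 units

1064 units


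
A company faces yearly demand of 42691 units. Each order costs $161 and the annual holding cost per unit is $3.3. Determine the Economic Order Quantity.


Formula: EOQ = sqrt(2 * D * S / H)
Numerator: 2 * 42691 * 161 = 13746502
2DS/H = 13746502 / 3.3 = 4165606.7
EOQ = sqrt(4165606.7) = 2041.0 units

2041.0 units


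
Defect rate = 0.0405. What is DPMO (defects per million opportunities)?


DPMO = defect_rate * 1000000 = 0.0405 * 1000000

40500


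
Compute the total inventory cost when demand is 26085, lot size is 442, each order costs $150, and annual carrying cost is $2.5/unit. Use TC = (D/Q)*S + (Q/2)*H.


TC = 26085/442 * 150 + 442/2 * 2.5

$9404.88


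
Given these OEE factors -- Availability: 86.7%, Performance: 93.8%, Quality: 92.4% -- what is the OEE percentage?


Formula: OEE = Availability * Performance * Quality / 10000
A * P = 86.7% * 93.8% / 100 = 81.32%
OEE = 81.32% * 92.4% / 100 = 75.1%

75.1%


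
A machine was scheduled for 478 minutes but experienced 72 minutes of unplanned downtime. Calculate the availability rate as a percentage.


Formula: Availability = (Planned Time - Downtime) / Planned Time * 100
Uptime = 478 - 72 = 406 min
Availability = 406 / 478 * 100 = 84.9%

84.9%


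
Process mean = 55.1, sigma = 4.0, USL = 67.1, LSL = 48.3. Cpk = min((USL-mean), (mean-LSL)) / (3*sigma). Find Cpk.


Cpu = (67.1 - 55.1) / (3 * 4.0) = 1.0
Cpl = (55.1 - 48.3) / (3 * 4.0) = 0.57
Cpk = min(1.0, 0.57) = 0.57

0.57


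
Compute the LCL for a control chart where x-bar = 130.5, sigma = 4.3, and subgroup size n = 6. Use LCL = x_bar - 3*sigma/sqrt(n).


LCL = 130.5 - 3 * 4.3 / sqrt(6)

125.23


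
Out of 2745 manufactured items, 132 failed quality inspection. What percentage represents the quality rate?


Formula: Quality Rate = Good Pieces / Total Pieces * 100
Good pieces = 2745 - 132 = 2613
QR = 2613 / 2745 * 100 = 95.2%

95.2%


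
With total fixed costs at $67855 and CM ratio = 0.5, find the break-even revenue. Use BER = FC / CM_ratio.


Formula: BER = Fixed Costs / Contribution Margin Ratio
BER = $67855 / 0.5
BER = $135710.00 (to the nearest cent)

$135710.00


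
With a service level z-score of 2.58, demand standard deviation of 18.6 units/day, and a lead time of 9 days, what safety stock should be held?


Formula: SS = z * sigma_d * sqrt(LT)
sqrt(LT) = sqrt(9) = 3.0
SS = 2.58 * 18.6 * 3.0
SS = 144.0 units

144.0 units


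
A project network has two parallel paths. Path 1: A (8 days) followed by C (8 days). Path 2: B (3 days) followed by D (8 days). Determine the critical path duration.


Path 1 = 8 + 8 = 16 days
Path 2 = 3 + 8 = 11 days
Duration = max(16, 11) = 16 days

16 days


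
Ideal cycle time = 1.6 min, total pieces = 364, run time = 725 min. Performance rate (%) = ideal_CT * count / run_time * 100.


Formula: Performance = (Ideal CT * Total Count) / Run Time * 100
Ideal output time = 1.6 * 364 = 582.4 min
Performance = 582.4 / 725 * 100 = 80.3%

80.3%
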